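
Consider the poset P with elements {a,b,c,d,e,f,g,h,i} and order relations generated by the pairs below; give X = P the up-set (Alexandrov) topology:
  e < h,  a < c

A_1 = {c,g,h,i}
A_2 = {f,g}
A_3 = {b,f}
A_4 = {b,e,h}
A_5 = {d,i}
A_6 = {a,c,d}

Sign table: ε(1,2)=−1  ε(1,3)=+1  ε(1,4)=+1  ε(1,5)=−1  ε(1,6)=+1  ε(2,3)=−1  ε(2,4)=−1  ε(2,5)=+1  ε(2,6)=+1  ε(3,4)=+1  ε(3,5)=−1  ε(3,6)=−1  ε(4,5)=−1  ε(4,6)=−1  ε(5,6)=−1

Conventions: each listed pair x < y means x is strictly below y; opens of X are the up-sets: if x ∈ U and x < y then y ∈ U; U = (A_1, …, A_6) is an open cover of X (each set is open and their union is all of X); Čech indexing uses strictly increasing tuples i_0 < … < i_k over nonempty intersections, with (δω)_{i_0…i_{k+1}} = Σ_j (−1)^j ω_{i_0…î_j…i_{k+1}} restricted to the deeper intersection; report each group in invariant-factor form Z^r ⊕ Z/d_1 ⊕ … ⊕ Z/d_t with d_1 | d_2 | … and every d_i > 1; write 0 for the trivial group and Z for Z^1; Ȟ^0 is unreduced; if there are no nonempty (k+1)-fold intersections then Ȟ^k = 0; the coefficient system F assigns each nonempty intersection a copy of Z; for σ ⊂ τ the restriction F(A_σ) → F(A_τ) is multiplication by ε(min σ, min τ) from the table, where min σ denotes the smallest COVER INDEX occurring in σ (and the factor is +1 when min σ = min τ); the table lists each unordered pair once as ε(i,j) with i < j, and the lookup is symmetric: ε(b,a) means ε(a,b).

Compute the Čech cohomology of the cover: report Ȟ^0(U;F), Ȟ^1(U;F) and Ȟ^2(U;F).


nonempty overlaps:
  A12={g} A14={h} A15={i} A16={c} A23={f} A34={b} A56={d}
C dims 6,7; δ0: rk 5, SNF 1^5
degree 0: 6−5−0 = 1 → Ȟ^0 ≅ Z
degree 1: 7−0−5 = 2 → Ȟ^1 ≅ Z^2
degree 2: 0−0−0 = 0 → Ȟ^2 ≅ 0

Ȟ^0 ≅ Z, Ȟ^1 ≅ Z^2, Ȟ^2 ≅ 0


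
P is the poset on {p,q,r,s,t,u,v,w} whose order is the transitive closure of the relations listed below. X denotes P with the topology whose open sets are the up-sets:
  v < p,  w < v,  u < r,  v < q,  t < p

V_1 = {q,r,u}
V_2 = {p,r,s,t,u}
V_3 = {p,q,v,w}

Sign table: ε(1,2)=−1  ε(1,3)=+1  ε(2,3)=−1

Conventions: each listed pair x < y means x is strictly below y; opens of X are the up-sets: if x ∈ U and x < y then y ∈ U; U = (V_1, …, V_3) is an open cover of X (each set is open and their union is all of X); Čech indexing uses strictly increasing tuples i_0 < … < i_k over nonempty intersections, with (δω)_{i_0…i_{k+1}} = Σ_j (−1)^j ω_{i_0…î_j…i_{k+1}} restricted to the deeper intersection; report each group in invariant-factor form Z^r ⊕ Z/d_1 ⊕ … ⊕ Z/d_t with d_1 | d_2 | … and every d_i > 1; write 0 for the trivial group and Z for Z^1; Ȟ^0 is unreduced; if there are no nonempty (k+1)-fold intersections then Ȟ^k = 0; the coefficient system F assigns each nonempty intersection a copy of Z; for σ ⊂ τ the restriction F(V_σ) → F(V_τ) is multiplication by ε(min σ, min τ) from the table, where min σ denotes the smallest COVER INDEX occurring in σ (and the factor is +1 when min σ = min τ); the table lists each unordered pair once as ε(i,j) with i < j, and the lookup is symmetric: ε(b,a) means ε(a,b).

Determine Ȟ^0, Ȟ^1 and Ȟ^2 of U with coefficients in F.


Ȟ^0 = Z, Ȟ^1 = Z, Ȟ^2 = 0

nerve simplices:
  V12={r,u} V13={q} V23={p}
C dims 3,3; δ0: rk 2, SNF 1^2
degree 0: 3−2−0 = 1 → Ȟ^0 ≅ Z
degree 1: 3−0−2 = 1 → Ȟ^1 ≅ Z
degree 2: 0−0−0 = 0 → Ȟ^2 ≅ 0


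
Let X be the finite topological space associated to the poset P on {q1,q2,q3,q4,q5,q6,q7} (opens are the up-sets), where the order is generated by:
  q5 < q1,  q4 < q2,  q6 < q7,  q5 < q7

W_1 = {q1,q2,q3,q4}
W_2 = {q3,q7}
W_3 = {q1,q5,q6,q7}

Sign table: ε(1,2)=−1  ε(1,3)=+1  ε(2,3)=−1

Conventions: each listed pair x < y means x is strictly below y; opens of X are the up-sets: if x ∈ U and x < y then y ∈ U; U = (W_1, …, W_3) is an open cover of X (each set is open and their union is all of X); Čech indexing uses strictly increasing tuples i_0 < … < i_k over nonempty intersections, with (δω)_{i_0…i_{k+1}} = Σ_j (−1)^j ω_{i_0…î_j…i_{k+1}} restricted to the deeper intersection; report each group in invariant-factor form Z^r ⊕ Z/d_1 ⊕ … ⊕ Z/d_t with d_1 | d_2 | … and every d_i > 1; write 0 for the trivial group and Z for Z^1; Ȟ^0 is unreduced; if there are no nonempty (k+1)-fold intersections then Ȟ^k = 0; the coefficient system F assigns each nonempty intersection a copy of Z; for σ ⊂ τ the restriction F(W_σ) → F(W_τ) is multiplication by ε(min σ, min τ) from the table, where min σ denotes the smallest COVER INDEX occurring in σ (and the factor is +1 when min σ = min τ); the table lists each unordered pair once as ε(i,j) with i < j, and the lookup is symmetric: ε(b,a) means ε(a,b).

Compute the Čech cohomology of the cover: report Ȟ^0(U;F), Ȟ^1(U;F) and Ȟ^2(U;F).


Ȟ^0 ≅ Z, Ȟ^1 ≅ Z and Ȟ^2 ≅ 0

nerve of the cover:
  W12={q3} W13={q1} W23={q7}
C dims 3,3; δ0: rk 2, SNF 1^2
Ȟ^0 = (3 − 2) − 0 = 1, so Ȟ^0 ≅ Z
Ȟ^1 = (3 − 0) − 2 = 1, so Ȟ^1 ≅ Z
Ȟ^2 = (0 − 0) − 0 = 0, so Ȟ^2 ≅ 0


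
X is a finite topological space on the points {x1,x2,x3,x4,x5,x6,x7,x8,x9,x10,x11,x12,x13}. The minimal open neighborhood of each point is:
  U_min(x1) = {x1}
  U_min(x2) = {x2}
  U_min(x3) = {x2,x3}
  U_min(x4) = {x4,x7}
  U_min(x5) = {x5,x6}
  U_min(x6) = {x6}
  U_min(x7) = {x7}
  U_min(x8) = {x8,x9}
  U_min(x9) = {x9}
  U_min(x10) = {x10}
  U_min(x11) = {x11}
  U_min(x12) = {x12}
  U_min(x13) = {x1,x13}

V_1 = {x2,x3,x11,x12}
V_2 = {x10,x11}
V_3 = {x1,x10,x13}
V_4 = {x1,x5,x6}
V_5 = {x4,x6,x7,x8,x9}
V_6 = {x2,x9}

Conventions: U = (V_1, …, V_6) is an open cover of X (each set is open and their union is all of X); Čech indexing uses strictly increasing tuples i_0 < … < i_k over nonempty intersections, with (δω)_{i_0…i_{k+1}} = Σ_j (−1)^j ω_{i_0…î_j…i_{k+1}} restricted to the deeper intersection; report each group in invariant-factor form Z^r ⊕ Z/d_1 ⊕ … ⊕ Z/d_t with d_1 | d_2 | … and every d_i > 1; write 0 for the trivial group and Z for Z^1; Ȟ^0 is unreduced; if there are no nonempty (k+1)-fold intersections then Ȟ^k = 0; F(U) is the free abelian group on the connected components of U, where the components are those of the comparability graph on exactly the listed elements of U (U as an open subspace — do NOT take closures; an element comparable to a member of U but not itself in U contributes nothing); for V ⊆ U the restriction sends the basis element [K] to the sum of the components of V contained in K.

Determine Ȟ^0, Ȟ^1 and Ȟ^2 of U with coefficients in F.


nerve simplices:
  V12={x11} V16={x2} V23={x10} V34={x1} V45={x6} V56={x9}
components per intersection:
  V1: {x2,x3} {x11} {x12}
  V2: {x10} {x11}
  V3: {x1,x13} {x10}
  V4: {x1} {x5,x6}
  V5: {x4,x7} {x6} {x8,x9}
  V6: {x2} {x9}
  V12: {x11}
  V16: {x2}
  V23: {x10}
  V34: {x1}
  V45: {x6}
  V56: {x9}
C dims 14,6; δ0: rk 6, SNF 1^6
degree 0: 14−6−0 = 8 → Ȟ^0 ≅ Z^8
degree 1: 6−0−6 = 0 → Ȟ^1 ≅ 0
degree 2: 0−0−0 = 0 → Ȟ^2 ≅ 0

Ȟ^0(U;F) ≅ Z^8,  Ȟ^1(U;F) ≅ 0,  Ȟ^2(U;F) ≅ 0


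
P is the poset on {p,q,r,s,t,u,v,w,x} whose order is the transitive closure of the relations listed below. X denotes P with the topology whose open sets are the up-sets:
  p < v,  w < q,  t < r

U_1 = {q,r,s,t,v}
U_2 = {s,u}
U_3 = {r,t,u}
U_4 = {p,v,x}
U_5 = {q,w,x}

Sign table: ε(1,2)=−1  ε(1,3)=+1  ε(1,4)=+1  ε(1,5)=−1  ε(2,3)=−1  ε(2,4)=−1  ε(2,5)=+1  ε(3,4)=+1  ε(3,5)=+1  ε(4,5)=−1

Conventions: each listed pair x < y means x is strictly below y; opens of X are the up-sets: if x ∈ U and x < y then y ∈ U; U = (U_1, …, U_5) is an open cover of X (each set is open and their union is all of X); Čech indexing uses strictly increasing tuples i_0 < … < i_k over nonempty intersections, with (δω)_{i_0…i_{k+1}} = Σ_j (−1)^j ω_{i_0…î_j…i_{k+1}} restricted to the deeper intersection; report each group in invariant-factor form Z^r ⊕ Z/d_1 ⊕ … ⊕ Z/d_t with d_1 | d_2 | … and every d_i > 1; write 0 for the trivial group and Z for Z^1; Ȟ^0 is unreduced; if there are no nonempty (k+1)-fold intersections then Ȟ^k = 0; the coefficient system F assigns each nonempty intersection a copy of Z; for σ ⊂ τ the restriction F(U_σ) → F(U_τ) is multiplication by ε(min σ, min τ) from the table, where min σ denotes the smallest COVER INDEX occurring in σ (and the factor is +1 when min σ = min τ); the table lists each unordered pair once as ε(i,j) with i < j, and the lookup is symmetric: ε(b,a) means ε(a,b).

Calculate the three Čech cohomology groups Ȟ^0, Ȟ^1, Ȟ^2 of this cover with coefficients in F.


Ȟ^0 ≅ Z; Ȟ^1 ≅ Z^2; Ȟ^2 ≅ 0

nerve of the cover:
  U12={s} U13={r,t} U14={v} U15={q} U23={u} U45={x}
C dims 5,6; δ0: rk 4, SNF 1^4
Ȟ^0 = (5 − 4) − 0 = 1, so Ȟ^0 ≅ Z
Ȟ^1 = (6 − 0) − 4 = 2, so Ȟ^1 ≅ Z^2
Ȟ^2 = (0 − 0) − 0 = 0, so Ȟ^2 ≅ 0


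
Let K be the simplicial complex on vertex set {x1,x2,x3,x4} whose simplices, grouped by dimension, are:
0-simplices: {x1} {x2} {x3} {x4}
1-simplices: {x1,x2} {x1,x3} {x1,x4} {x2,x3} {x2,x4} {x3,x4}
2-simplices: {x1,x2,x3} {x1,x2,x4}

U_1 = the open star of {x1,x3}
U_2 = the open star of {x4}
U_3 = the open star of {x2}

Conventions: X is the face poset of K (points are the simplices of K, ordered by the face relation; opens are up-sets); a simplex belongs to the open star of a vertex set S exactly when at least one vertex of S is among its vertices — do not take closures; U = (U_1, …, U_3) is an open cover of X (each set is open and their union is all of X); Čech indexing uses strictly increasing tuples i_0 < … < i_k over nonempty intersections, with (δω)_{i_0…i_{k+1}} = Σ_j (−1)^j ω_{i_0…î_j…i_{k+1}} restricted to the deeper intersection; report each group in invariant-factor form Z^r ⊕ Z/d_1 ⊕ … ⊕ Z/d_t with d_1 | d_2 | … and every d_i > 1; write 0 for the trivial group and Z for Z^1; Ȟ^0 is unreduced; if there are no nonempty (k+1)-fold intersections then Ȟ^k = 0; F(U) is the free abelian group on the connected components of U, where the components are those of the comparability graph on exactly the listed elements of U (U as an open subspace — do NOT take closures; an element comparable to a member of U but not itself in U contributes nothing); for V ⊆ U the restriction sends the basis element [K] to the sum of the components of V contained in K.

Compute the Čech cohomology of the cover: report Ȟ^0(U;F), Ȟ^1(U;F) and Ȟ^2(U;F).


Ȟ^0 = Z, Ȟ^1 = Z and Ȟ^2 = 0

intersection data:
  U1={{x1},{x3},{x1,x2},{x1,x3},{x1,x4},{x2,x3},{x3,x4},{x1,x2,x3},{x1,x2,x4}} U2={{x4},{x1,x4},{x2,x4},{x3,x4},{x1,x2,x4}} U3={{x2},{x1,x2},{x2,x3},{x2,x4},{x1,x2,x3},{x1,x2,x4}}
  U12={{x1,x4},{x3,x4},{x1,x2,x4}} U13={{x1,x2},{x2,x3},{x1,x2,x3},{x1,x2,x4}} U23={{x2,x4},{x1,x2,x4}}
  U123={{x1,x2,x4}}
components per intersection:
  U1: {{x1},{x3},{x1,x2},{x1,x3},{x1,x4},{x2,x3},{x3,x4},{x1,x2,x3},{x1,x2,x4}}
  U2: {{x4},{x1,x4},{x2,x4},{x3,x4},{x1,x2,x4}}
  U3: {{x2},{x1,x2},{x2,x3},{x2,x4},{x1,x2,x3},{x1,x2,x4}}
  U12: {{x1,x4},{x1,x2,x4}} {{x3,x4}}
  U13: {{x1,x2},{x2,x3},{x1,x2,x3},{x1,x2,x4}}
  U23: {{x2,x4},{x1,x2,x4}}
  U123: {{x1,x2,x4}}
C dims 3,4,1; δ0: rk 2, SNF 1^2; δ1: rk 1, SNF 1^1
Ȟ^0 = (3 − 2) − 0 = 1, so Ȟ^0 ≅ Z
Ȟ^1 = (4 − 1) − 2 = 1, so Ȟ^1 ≅ Z
Ȟ^2 = (1 − 0) − 1 = 0, so Ȟ^2 ≅ 0


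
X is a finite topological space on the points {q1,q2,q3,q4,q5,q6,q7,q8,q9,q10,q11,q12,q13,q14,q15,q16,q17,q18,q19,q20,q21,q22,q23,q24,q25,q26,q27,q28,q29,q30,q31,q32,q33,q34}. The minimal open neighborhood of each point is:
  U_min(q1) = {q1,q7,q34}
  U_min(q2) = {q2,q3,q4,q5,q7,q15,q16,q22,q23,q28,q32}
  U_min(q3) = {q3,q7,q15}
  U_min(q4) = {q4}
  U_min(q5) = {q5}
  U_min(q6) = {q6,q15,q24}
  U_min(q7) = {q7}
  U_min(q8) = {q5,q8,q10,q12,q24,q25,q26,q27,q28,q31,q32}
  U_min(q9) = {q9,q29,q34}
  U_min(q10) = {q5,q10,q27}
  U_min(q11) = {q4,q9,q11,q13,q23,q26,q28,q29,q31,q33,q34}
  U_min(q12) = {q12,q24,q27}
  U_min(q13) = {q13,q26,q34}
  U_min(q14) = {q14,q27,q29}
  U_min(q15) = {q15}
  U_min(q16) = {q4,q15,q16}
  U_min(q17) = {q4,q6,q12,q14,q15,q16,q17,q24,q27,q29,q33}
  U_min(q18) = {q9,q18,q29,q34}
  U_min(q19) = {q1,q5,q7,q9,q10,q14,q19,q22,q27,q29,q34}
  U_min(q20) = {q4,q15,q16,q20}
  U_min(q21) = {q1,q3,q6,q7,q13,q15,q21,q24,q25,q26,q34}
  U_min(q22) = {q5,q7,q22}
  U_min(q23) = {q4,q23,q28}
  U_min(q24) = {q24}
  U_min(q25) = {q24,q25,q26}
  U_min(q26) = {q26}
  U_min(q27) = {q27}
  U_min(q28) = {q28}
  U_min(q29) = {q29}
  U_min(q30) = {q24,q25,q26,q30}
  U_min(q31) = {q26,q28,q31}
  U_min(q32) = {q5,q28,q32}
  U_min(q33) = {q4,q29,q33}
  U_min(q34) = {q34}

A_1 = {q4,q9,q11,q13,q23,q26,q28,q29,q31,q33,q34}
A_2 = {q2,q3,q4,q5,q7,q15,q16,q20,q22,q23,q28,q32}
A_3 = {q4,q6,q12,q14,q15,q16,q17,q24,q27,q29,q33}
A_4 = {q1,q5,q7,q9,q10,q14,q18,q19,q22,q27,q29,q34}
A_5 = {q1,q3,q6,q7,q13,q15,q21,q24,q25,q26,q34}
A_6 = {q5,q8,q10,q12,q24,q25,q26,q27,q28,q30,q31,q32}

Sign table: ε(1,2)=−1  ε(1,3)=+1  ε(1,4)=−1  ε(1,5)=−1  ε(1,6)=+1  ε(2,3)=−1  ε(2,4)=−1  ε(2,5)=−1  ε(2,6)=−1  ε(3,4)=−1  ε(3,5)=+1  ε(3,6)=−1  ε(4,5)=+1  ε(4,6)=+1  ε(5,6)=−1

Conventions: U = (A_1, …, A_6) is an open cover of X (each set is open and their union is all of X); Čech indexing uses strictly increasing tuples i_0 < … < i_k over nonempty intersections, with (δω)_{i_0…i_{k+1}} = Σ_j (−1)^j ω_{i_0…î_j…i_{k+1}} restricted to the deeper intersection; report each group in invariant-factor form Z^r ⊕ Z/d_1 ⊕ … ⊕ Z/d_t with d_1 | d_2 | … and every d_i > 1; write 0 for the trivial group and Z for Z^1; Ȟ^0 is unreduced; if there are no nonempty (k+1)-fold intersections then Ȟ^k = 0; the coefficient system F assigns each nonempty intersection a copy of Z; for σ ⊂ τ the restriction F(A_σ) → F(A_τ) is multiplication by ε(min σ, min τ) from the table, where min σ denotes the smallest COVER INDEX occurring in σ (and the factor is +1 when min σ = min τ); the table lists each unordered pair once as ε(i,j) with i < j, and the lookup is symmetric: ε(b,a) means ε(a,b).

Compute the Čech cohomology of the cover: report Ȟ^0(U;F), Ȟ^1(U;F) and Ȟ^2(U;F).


Ȟ^0 = 0, Ȟ^1 = Z/2 and Ȟ^2 = Z

nerve of the cover:
  A12={q4,q23,q28} A13={q4,q29,q33} A14={q9,q29,q34} A15={q13,q26,q34} A16={q26,q28,q31} A23={q4,q15,q16} A24={q5,q7,q22} A25={q3,q7,q15} A26={q5,q28,q32} A34={q14,q27,q29} A35={q6,q15,q24} A36={q12,q24,q27} A45={q1,q7,q34} A46={q5,q10,q27} A56={q24,q25,q26}
  A123={q4} A126={q28} A134={q29} A145={q34} A156={q26} A235={q15} A245={q7} A246={q5} A346={q27} A356={q24}
C dims 6,15,10; δ0: rk 6, SNF 1^5·2; δ1: rk 9, SNF 1^9
Ȟ^0 = (6 − 6) − 0 = 0, so Ȟ^0 ≅ 0
Ȟ^1 = (15 − 9) − 6 = 0 plus torsion [2], so Ȟ^1 ≅ Z/2
Ȟ^2 = (10 − 0) − 9 = 1, so Ȟ^2 ≅ Z


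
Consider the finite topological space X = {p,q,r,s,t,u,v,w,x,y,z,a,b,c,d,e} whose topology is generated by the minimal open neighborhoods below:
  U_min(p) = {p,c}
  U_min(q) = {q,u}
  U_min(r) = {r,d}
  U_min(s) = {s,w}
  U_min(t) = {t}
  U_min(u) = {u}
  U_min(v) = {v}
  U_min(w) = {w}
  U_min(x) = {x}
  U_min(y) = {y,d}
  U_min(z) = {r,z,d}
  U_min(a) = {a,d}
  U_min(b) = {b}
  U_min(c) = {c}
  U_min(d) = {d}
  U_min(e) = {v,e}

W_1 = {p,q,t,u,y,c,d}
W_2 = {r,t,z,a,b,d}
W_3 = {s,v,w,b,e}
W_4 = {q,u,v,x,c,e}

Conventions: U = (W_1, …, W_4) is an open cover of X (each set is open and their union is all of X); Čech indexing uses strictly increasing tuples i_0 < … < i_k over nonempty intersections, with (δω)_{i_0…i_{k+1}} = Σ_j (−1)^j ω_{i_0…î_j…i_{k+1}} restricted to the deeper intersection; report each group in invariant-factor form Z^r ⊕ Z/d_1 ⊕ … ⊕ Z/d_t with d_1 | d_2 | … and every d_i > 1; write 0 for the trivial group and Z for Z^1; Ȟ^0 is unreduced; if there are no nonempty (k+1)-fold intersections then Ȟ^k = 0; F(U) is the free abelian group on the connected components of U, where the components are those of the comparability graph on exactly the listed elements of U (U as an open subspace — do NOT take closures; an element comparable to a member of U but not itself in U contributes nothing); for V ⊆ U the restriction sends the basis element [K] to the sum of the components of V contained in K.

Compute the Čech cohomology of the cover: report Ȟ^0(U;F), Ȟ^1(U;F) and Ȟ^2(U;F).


nonempty intersections:
  W12={t,d} W14={q,u,c} W23={b} W34={v,e}
components per intersection:
  W1: {p,c} {q,u} {t} {y,d}
  W2: {r,z,a,d} {t} {b}
  W3: {s,w} {v,e} {b}
  W4: {q,u} {v,e} {x} {c}
  W12: {t} {d}
  W14: {q,u} {c}
  W23: {b}
  W34: {v,e}
C dims 14,6; δ0: rk 6, SNF 1^6
Ȟ^0: (14−6)−0=8 ⇒ Z^8
Ȟ^1: (6−0)−6=0 ⇒ 0
Ȟ^2: (0−0)−0=0 ⇒ 0

Ȟ^0 ≅ Z^8,  Ȟ^1 ≅ 0,  Ȟ^2 ≅ 0


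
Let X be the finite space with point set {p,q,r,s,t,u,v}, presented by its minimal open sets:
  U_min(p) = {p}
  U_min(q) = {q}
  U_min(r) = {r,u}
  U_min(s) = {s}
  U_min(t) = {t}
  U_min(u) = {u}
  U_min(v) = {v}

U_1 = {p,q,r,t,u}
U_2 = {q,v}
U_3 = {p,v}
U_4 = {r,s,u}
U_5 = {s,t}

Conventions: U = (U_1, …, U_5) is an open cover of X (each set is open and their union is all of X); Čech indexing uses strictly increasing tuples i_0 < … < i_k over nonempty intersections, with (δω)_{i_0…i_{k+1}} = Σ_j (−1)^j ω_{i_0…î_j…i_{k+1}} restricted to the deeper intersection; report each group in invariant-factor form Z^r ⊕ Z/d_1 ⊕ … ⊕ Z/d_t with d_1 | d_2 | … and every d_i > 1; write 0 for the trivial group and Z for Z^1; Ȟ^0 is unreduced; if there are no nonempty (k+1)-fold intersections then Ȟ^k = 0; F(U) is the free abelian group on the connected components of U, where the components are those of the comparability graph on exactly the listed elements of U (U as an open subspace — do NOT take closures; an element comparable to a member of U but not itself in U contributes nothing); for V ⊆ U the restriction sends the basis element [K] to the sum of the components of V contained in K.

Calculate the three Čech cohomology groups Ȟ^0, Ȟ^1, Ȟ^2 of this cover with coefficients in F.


Ȟ^0(U;F) ≅ Z^6, Ȟ^1(U;F) ≅ 0, Ȟ^2(U;F) ≅ 0

nonempty intersections:
  U12={q} U13={p} U14={r,u} U15={t} U23={v} U45={s}
components per intersection:
  U1: {p} {q} {r,u} {t}
  U2: {q} {v}
  U3: {p} {v}
  U4: {r,u} {s}
  U5: {s} {t}
  U12: {q}
  U13: {p}
  U14: {r,u}
  U15: {t}
  U23: {v}
  U45: {s}
C dims 12,6; δ0: rk 6, SNF 1^6
Ȟ^0: (12−6)−0=6 ⇒ Z^6
Ȟ^1: (6−0)−6=0 ⇒ 0
Ȟ^2: (0−0)−0=0 ⇒ 0


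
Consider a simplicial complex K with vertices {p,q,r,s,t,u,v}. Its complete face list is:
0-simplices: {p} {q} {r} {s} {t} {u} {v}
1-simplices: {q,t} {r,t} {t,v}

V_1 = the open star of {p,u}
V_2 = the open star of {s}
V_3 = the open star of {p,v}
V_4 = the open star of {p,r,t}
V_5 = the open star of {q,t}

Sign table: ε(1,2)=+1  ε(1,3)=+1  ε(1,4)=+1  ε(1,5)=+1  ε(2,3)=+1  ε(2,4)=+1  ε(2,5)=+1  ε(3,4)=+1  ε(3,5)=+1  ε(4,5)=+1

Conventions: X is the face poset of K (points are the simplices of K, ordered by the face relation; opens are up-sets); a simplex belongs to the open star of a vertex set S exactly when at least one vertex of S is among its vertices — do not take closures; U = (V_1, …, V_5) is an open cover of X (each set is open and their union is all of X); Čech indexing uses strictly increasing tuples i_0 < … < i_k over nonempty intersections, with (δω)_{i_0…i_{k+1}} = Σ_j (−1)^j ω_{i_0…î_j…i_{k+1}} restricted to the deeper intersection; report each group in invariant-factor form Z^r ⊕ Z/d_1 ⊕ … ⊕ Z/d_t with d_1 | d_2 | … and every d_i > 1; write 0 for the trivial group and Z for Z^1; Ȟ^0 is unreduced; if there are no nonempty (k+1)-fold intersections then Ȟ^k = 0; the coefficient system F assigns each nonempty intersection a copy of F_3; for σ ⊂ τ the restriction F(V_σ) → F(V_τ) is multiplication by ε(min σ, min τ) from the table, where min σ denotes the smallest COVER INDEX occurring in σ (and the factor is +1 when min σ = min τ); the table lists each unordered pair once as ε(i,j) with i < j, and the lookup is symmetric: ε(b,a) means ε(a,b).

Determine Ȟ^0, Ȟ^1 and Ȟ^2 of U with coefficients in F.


nonempty intersections:
  V1={{p},{u}} V2={{s}} V3={{p},{v},{t,v}} V4={{p},{r},{t},{q,t},{r,t},{t,v}} V5={{q},{t},{q,t},{r,t},{t,v}}
  V13={{p}} V14={{p}} V34={{p},{t,v}} V35={{t,v}} V45={{t},{q,t},{r,t},{t,v}}
  V134={{p}} V345={{t,v}}
C dims 5,5,2; δ0: rk_F3 3; δ1: rk_F3 2
Ȟ^0: (5−3)−0=2 ⇒ Z/3 ⊕ Z/3
Ȟ^1: (5−2)−3=0 ⇒ 0
Ȟ^2: (2−0)−2=0 ⇒ 0

Ȟ^0 ≅ Z/3 ⊕ Z/3, Ȟ^1 ≅ 0 and Ȟ^2 ≅ 0


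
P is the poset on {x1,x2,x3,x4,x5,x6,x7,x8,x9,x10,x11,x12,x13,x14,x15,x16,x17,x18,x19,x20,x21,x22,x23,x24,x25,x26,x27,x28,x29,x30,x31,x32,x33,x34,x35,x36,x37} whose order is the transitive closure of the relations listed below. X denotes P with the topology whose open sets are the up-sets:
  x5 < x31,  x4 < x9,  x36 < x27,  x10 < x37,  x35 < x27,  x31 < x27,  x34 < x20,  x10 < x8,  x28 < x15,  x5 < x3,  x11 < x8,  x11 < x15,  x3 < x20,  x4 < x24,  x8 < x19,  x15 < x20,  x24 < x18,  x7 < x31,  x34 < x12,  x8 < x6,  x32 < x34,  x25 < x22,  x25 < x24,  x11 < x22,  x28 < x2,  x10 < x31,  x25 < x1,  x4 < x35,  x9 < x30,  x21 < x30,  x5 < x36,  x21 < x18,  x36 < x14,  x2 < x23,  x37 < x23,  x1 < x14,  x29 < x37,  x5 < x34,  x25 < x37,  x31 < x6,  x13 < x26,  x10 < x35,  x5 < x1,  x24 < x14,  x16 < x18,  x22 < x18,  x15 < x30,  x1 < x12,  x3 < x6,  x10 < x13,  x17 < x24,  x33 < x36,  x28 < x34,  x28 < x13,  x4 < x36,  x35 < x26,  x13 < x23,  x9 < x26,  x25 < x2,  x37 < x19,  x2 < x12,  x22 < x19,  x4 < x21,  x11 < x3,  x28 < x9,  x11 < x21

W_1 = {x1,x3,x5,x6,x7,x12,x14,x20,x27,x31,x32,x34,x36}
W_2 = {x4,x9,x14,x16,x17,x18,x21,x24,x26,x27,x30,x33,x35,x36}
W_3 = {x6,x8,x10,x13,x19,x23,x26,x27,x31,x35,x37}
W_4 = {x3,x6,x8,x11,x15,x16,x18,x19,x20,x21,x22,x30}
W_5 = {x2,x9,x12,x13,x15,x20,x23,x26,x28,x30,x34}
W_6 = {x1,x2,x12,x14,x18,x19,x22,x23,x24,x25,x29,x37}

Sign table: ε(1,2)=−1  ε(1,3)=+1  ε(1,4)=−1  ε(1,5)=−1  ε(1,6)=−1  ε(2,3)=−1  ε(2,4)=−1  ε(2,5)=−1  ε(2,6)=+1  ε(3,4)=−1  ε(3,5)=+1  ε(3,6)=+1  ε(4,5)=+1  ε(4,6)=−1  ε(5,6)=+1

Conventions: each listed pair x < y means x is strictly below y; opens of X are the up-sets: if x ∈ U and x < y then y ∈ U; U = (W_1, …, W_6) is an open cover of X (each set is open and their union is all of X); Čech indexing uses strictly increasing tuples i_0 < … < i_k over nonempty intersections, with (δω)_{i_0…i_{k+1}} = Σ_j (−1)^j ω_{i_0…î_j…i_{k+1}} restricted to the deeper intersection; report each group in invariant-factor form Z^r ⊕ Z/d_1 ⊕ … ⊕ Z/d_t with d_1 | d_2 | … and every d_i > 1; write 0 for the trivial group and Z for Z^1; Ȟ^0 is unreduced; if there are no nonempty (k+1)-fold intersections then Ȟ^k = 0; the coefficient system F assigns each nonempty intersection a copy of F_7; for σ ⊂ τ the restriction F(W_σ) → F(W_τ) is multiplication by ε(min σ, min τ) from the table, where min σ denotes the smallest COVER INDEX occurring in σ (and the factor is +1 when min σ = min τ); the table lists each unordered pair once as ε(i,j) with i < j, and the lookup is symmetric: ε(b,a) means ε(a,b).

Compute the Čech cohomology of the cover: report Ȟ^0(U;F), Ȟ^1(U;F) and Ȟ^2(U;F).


Ȟ^0(U;F) ≅ 0, Ȟ^1(U;F) ≅ 0 and Ȟ^2(U;F) ≅ Z/7

nonempty overlaps:
  W12={x14,x27,x36} W13={x6,x27,x31} W14={x3,x6,x20} W15={x12,x20,x34} W16={x1,x12,x14} W23={x26,x27,x35} W24={x16,x18,x21,x30} W25={x9,x26,x30} W26={x14,x18,x24} W34={x6,x8,x19} W35={x13,x23,x26} W36={x19,x23,x37} W45={x15,x20,x30} W46={x18,x19,x22} W56={x2,x12,x23}
  W123={x27} W126={x14} W134={x6} W145={x20} W156={x12} W235={x26} W245={x30} W246={x18} W346={x19} W356={x23}
C dims 6,15,10; δ0: rk_F7 6; δ1: rk_F7 9
degree 0: 6−6−0 = 0 → Ȟ^0 ≅ 0
degree 1: 15−9−6 = 0 → Ȟ^1 ≅ 0
degree 2: 10−0−9 = 1 → Ȟ^2 ≅ Z/7


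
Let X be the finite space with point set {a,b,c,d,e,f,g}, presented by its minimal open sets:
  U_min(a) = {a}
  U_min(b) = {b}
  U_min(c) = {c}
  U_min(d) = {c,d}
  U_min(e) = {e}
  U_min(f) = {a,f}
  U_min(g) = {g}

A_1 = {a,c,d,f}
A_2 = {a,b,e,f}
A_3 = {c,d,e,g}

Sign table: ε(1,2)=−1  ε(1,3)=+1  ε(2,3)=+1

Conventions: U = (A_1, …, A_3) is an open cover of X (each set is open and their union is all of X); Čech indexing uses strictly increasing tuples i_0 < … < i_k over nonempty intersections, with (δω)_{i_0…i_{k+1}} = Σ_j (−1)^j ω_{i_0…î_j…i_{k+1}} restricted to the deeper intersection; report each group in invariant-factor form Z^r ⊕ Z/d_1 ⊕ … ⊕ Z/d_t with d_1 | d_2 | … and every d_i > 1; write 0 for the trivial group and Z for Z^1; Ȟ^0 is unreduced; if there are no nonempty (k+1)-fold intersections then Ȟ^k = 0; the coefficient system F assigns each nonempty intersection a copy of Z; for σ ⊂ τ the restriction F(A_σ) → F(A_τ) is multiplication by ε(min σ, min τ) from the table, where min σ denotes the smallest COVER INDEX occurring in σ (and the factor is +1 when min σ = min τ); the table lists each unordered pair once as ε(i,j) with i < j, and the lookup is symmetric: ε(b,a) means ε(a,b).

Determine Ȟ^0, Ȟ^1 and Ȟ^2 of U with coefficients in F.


Ȟ^0 = 0,  Ȟ^1 = Z/2,  Ȟ^2 = 0

nerve simplices:
  A12={a,f} A13={c,d} A23={e}
C dims 3,3; δ0: rk 3, SNF 1^2·2
degree 0: 3−3−0 = 0 → Ȟ^0 ≅ 0
degree 1: 3−0−3 = 0 plus torsion [2] → Ȟ^1 ≅ Z/2
degree 2: 0−0−0 = 0 → Ȟ^2 ≅ 0


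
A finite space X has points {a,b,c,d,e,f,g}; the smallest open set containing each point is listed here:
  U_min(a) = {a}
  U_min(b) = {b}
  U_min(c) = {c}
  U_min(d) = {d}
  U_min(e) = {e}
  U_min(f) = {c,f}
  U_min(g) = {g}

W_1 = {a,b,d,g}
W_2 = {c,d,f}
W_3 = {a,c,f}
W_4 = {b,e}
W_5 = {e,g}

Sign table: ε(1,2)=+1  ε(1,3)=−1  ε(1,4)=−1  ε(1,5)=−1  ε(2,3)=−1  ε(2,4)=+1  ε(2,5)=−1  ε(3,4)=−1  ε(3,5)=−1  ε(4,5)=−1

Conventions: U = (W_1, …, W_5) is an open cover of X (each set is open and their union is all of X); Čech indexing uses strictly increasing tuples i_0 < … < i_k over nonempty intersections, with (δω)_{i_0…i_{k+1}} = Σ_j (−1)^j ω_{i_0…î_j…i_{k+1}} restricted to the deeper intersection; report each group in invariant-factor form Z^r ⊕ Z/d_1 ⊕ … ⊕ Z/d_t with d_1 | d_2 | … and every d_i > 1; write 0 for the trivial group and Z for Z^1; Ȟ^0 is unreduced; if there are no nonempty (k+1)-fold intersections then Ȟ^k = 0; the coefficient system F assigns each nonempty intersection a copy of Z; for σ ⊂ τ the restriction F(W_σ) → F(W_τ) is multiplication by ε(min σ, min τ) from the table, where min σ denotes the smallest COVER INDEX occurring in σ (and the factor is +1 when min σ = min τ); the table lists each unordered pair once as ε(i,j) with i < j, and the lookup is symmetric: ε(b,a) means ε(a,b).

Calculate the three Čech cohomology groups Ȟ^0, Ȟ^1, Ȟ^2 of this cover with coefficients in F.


Ȟ^0 = 0, Ȟ^1 = Z ⊕ Z/2 and Ȟ^2 = 0

cover nerve:
  W12={d} W13={a} W14={b} W15={g} W23={c,f} W45={e}
C dims 5,6; δ0: rk 5, SNF 1^4·2
Ȟ^0: (5−5)−0=0 ⇒ 0
Ȟ^1: (6−0)−5=1 plus torsion [2] ⇒ Z ⊕ Z/2
Ȟ^2: (0−0)−0=0 ⇒ 0


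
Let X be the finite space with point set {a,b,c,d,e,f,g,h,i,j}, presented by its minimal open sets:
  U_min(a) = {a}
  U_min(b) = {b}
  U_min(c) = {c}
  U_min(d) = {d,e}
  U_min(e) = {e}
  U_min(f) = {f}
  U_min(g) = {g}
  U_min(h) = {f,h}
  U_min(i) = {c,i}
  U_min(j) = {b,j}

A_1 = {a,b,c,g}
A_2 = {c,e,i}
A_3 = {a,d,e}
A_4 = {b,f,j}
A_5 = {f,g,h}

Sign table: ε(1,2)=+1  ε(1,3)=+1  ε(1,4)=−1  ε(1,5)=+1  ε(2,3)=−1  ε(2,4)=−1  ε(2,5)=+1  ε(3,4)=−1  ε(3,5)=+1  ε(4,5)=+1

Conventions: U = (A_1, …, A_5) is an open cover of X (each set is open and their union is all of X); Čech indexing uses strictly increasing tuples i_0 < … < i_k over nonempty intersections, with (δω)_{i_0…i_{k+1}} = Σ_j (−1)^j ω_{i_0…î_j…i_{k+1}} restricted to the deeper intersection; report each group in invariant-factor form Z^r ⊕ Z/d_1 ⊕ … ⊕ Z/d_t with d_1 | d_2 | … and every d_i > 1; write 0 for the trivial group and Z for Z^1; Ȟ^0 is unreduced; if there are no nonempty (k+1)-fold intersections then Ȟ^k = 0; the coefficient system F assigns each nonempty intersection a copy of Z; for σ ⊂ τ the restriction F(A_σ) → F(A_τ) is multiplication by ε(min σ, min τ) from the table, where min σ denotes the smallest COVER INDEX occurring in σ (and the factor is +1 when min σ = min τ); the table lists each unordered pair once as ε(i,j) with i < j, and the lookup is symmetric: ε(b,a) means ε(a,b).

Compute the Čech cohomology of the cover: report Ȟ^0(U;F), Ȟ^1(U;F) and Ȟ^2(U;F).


nerve of the cover:
  A12={c} A13={a} A14={b} A15={g} A23={e} A45={f}
C dims 5,6; δ0: rk 5, SNF 1^4·2
Ȟ^0 = (5 − 5) − 0 = 0, so Ȟ^0 ≅ 0
Ȟ^1 = (6 − 0) − 5 = 1 plus torsion [2], so Ȟ^1 ≅ Z ⊕ Z/2
Ȟ^2 = (0 − 0) − 0 = 0, so Ȟ^2 ≅ 0

Ȟ^0 ≅ 0, Ȟ^1 ≅ Z ⊕ Z/2, Ȟ^2 ≅ 0


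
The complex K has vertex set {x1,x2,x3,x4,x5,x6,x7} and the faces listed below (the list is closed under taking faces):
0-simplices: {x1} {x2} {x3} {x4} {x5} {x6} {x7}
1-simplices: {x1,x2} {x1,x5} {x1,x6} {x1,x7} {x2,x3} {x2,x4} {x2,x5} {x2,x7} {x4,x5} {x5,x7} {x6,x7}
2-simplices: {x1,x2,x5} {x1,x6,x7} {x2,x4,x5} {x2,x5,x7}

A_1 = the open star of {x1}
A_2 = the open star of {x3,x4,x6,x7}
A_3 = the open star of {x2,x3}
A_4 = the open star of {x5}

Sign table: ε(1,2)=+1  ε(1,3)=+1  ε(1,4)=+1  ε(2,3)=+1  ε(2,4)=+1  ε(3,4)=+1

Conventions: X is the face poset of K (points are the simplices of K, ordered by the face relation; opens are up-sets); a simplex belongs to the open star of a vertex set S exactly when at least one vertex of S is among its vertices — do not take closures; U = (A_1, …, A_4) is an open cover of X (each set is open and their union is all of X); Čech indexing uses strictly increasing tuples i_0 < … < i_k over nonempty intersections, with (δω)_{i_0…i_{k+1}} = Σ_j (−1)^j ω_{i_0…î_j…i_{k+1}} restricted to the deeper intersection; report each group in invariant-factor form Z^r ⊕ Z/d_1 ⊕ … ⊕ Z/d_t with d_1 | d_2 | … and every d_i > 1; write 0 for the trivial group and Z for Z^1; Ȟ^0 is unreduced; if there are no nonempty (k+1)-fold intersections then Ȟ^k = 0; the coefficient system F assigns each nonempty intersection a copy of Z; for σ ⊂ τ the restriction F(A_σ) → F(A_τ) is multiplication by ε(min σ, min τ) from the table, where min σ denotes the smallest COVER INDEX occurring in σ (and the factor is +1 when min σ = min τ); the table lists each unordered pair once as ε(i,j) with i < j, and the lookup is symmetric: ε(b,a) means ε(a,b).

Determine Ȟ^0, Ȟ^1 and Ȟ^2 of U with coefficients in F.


Ȟ^0(U;F) ≅ Z, Ȟ^1(U;F) ≅ Z and Ȟ^2(U;F) ≅ 0

cover nerve:
  A1={{x1},{x1,x2},{x1,x5},{x1,x6},{x1,x7},{x1,x2,x5},{x1,x6,x7}} A2={{x3},{x4},{x6},{x7},{x1,x6},{x1,x7},{x2,x3},{x2,x4},{x2,x7},{x4,x5},{x5,x7},{x6,x7},{x1,x6,x7},{x2,x4,x5},{x2,x5,x7}} A3={{x2},{x3},{x1,x2},{x2,x3},{x2,x4},{x2,x5},{x2,x7},{x1,x2,x5},{x2,x4,x5},{x2,x5,x7}} A4={{x5},{x1,x5},{x2,x5},{x4,x5},{x5,x7},{x1,x2,x5},{x2,x4,x5},{x2,x5,x7}}
  A12={{x1,x6},{x1,x7},{x1,x6,x7}} A13={{x1,x2},{x1,x2,x5}} A14={{x1,x5},{x1,x2,x5}} A23={{x3},{x2,x3},{x2,x4},{x2,x7},{x2,x4,x5},{x2,x5,x7}} A24={{x4,x5},{x5,x7},{x2,x4,x5},{x2,x5,x7}} A34={{x2,x5},{x1,x2,x5},{x2,x4,x5},{x2,x5,x7}}
  A134={{x1,x2,x5}} A234={{x2,x4,x5},{x2,x5,x7}}
C dims 4,6,2; δ0: rk 3, SNF 1^3; δ1: rk 2, SNF 1^2
Ȟ^0: (4−3)−0=1 ⇒ Z
Ȟ^1: (6−2)−3=1 ⇒ Z
Ȟ^2: (2−0)−2=0 ⇒ 0


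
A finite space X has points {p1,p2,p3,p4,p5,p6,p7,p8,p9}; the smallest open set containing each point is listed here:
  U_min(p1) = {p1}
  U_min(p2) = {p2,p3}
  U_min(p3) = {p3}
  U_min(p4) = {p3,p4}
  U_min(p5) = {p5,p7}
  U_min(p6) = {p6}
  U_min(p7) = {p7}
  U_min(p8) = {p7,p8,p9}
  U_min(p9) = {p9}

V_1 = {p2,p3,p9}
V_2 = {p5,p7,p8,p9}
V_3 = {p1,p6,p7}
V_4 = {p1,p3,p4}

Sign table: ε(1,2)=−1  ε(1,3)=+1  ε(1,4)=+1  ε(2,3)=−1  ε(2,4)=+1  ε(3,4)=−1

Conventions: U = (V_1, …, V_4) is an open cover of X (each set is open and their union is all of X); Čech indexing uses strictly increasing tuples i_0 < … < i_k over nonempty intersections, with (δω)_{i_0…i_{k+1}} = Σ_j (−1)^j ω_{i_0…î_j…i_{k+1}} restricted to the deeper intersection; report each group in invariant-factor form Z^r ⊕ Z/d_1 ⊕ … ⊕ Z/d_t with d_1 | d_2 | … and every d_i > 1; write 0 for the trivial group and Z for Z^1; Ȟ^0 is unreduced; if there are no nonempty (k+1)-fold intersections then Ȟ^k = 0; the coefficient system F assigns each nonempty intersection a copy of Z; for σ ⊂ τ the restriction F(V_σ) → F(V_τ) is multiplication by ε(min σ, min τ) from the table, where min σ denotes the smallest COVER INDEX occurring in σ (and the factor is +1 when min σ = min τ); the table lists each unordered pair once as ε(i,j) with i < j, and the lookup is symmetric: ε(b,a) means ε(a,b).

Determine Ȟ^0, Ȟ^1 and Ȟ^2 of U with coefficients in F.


cover nerve:
  V12={p9} V14={p3} V23={p7} V34={p1}
C dims 4,4; δ0: rk 4, SNF 1^3·2
Ȟ^0: (4−4)−0=0 ⇒ 0
Ȟ^1: (4−0)−4=0 plus torsion [2] ⇒ Z/2
Ȟ^2: (0−0)−0=0 ⇒ 0

Ȟ^0(U;F) ≅ 0, Ȟ^1(U;F) ≅ Z/2, Ȟ^2(U;F) ≅ 0


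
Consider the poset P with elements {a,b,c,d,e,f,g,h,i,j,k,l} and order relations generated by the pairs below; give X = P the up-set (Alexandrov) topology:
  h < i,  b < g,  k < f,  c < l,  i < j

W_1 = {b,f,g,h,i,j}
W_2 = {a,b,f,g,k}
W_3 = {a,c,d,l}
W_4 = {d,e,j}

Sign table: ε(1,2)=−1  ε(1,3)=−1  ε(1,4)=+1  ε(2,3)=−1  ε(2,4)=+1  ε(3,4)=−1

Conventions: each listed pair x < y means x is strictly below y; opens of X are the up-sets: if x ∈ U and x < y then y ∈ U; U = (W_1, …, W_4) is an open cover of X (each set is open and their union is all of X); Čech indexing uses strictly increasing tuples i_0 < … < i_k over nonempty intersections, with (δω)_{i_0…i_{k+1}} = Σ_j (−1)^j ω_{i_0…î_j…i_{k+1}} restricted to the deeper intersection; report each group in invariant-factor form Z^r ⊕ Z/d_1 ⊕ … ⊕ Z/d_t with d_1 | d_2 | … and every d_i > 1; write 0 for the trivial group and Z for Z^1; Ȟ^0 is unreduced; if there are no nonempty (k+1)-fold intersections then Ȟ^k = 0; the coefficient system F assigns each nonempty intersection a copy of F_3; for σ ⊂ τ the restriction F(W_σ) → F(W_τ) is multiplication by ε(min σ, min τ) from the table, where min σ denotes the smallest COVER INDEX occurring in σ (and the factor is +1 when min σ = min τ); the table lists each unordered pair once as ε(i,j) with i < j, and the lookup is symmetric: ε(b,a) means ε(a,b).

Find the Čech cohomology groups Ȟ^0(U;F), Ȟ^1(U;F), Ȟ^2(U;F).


Ȟ^0 ≅ 0, Ȟ^1 ≅ 0 and Ȟ^2 ≅ 0

cover nerve:
  W12={b,f,g} W14={j} W23={a} W34={d}
C dims 4,4; δ0: rk_F3 4
Ȟ^0: (4−4)−0=0 ⇒ 0
Ȟ^1: (4−0)−4=0 ⇒ 0
Ȟ^2: (0−0)−0=0 ⇒ 0


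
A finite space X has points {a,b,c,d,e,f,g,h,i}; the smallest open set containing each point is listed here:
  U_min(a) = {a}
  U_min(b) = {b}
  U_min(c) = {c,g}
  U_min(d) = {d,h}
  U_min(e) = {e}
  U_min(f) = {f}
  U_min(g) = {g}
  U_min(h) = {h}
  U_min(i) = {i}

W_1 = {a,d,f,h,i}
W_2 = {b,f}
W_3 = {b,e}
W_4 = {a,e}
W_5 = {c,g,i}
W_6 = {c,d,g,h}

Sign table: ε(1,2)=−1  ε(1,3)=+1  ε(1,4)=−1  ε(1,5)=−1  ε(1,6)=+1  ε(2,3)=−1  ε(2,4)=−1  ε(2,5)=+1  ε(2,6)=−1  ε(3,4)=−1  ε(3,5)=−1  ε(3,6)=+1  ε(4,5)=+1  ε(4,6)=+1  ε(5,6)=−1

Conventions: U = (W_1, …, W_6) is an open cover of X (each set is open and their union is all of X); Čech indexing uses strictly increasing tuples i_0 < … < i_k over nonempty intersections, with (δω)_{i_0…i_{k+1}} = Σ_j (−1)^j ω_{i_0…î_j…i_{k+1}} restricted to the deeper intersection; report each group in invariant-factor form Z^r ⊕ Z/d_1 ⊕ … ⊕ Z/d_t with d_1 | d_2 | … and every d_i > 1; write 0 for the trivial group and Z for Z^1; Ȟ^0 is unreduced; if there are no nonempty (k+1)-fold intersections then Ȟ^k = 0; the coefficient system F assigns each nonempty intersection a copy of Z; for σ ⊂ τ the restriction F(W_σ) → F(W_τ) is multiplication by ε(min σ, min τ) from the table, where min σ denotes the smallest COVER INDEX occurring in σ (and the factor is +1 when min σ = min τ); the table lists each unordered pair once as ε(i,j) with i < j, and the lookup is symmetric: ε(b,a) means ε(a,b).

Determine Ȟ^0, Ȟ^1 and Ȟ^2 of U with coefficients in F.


Ȟ^0 = Z; Ȟ^1 = Z^2; Ȟ^2 = 0

intersection data:
  W12={f} W14={a} W15={i} W16={d,h} W23={b} W34={e} W56={c,g}
C dims 6,7; δ0: rk 5, SNF 1^5
Ȟ^0 = (6 − 5) − 0 = 1, so Ȟ^0 ≅ Z
Ȟ^1 = (7 − 0) − 5 = 2, so Ȟ^1 ≅ Z^2
Ȟ^2 = (0 − 0) − 0 = 0, so Ȟ^2 ≅ 0


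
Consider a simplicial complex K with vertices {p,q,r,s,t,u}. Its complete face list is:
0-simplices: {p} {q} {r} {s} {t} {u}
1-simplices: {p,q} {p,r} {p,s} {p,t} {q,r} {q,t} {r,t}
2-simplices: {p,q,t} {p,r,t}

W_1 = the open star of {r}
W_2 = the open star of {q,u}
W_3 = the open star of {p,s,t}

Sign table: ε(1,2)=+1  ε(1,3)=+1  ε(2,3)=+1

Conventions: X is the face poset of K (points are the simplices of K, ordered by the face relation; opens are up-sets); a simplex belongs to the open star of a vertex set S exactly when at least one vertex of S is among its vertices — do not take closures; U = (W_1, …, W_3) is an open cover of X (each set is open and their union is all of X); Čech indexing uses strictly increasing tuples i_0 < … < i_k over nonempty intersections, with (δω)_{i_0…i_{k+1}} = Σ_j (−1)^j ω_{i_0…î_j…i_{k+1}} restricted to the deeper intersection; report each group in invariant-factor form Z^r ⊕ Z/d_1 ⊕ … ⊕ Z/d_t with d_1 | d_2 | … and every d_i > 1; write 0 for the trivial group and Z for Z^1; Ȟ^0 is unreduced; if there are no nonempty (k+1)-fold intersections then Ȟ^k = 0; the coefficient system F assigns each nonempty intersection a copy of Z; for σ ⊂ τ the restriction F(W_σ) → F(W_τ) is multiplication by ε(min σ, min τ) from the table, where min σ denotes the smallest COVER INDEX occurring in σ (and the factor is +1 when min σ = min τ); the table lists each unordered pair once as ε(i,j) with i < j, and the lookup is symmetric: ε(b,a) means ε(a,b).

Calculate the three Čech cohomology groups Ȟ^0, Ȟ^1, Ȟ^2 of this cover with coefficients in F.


Ȟ^0 ≅ Z; Ȟ^1 ≅ Z; Ȟ^2 ≅ 0

nerve simplices:
  W1={{r},{p,r},{q,r},{r,t},{p,r,t}} W2={{q},{u},{p,q},{q,r},{q,t},{p,q,t}} W3={{p},{s},{t},{p,q},{p,r},{p,s},{p,t},{q,t},{r,t},{p,q,t},{p,r,t}}
  W12={{q,r}} W13={{p,r},{r,t},{p,r,t}} W23={{p,q},{q,t},{p,q,t}}
C dims 3,3; δ0: rk 2, SNF 1^2
degree 0: 3−2−0 = 1 → Ȟ^0 ≅ Z
degree 1: 3−0−2 = 1 → Ȟ^1 ≅ Z
degree 2: 0−0−0 = 0 → Ȟ^2 ≅ 0


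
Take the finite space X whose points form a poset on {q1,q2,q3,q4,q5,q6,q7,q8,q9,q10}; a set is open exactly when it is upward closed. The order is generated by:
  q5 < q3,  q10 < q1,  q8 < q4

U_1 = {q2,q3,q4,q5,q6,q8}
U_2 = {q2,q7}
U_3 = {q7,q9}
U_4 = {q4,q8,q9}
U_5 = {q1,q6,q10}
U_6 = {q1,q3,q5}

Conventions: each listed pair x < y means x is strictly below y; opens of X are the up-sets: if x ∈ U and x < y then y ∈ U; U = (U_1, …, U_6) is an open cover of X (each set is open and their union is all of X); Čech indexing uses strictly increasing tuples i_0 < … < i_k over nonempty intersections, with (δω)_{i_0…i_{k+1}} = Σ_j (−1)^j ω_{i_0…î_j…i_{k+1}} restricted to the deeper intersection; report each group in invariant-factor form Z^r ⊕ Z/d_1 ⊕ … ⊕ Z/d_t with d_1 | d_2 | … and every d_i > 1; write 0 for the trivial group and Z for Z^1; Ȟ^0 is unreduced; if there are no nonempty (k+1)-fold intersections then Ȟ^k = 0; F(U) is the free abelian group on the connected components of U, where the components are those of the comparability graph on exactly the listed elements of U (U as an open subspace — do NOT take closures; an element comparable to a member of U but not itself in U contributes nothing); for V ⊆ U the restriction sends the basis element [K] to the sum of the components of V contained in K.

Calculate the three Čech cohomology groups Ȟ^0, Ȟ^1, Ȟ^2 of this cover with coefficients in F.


Ȟ^0 ≅ Z^7, Ȟ^1 ≅ 0, Ȟ^2 ≅ 0

nonempty overlaps:
  U12={q2} U14={q4,q8} U15={q6} U16={q3,q5} U23={q7} U34={q9} U56={q1}
components per intersection:
  U1: {q2} {q3,q5} {q4,q8} {q6}
  U2: {q2} {q7}
  U3: {q7} {q9}
  U4: {q4,q8} {q9}
  U5: {q1,q10} {q6}
  U6: {q1} {q3,q5}
  U12: {q2}
  U14: {q4,q8}
  U15: {q6}
  U16: {q3,q5}
  U23: {q7}
  U34: {q9}
  U56: {q1}
C dims 14,7; δ0: rk 7, SNF 1^7
degree 0: 14−7−0 = 7 → Ȟ^0 ≅ Z^7
degree 1: 7−0−7 = 0 → Ȟ^1 ≅ 0
degree 2: 0−0−0 = 0 → Ȟ^2 ≅ 0
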